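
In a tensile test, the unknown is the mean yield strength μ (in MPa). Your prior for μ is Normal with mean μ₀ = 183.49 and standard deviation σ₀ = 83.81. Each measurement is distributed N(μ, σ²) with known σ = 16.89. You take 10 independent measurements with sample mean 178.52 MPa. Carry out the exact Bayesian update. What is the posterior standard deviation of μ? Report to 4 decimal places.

5.3303

For Normal data with known variance σ², a Normal(μ₀, σ₀²) prior on μ is conjugate. Posterior precision = 1/σ₀² + n/σ²; posterior mean is the precision-weighted average of μ₀ and x̄.
σ₀² = 83.81² = 7024.1161, σ² = 16.89² = 285.2721; σ² + n·σ₀² = 285.2721 + 10·7024.1161 = 70526.4331.
Posterior precision = 1/σ₀² + n/σ² = 1/7024.1161 + 10/285.2721 = (σ² + n·σ₀²)/(σ₀²σ²) = 70526.4331/(7024.1161·285.2721); posterior variance σₙ² = σ₀²σ²/(σ² + n·σ₀²) = 7024.1161·285.2721/70526.4331 = 28.411820.
Posterior SD = √σₙ² = √(7024.1161·285.2721/70526.4331) = 5.3303.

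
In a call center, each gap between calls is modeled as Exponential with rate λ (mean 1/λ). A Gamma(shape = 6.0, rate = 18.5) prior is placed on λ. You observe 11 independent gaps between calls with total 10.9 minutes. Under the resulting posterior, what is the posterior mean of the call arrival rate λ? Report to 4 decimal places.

With a Gamma(shape α, rate β) prior on the exponential rate λ, the posterior after n observations with total T = Σxᵢ is Gamma(α+n, β+T).
Posterior: Gamma(6.0+11, 18.5+10.9) = Gamma(17.0, 29.4).
Posterior mean of λ = α/β = 17.0/29.4 = 0.5782.

0.5782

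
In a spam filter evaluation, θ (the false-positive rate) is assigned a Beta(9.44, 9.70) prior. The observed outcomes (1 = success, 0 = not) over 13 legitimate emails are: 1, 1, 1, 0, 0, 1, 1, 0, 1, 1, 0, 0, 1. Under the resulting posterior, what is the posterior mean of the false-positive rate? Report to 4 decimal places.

The Beta prior is conjugate to a Binomial/Bernoulli likelihood; the update adds successes to α and failures to β.
Posterior: Beta(α+k, β+n−k) = Beta(9.44+8, 9.70+5) = Beta(17.44, 14.70).
Posterior mean = α/(α+β) = 17.44/32.14 = 0.5426.

0.5426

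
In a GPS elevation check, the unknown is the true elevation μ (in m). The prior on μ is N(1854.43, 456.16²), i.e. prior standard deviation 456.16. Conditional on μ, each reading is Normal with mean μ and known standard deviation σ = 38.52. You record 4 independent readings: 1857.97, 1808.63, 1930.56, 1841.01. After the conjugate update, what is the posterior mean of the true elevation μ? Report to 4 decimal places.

1859.5334

For Normal data with known variance σ², a Normal(μ₀, σ₀²) prior on μ is conjugate. Posterior precision = 1/σ₀² + n/σ²; posterior mean is the precision-weighted average of μ₀ and x̄.
Σxᵢ = 1857.97 + 1808.63 + 1930.56 + 1841.01 = 7438.17, so n·x̄ = 7438.17.
σ₀² = 456.16² = 208081.9456, σ² = 38.52² = 1483.7904; σ² + n·σ₀² = 1483.7904 + 4·208081.9456 = 833811.5728.
Posterior mean = (μ₀/σ₀² + n·x̄/σ²)/(1/σ₀² + n/σ²) = (σ²·μ₀ + σ₀²·n·x̄)/(σ² + n·σ₀²) = (1483.7904·1854.43 + 208081.9456·7438.17)/833811.5728 = 1550500470.735024/833811.5728 = 1859.5334.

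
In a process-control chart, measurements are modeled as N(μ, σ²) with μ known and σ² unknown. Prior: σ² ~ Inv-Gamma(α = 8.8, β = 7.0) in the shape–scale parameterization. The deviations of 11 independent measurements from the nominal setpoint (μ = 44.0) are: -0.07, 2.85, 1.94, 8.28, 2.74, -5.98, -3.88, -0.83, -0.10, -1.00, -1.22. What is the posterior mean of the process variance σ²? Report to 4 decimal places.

5.8631

With known mean μ and an Inverse-Gamma(α, β) prior on σ², the Normal likelihood is conjugate: posterior is Inv-Gamma(α + n/2, β + Σ(xᵢ−μ)²/2).
Σ(xᵢ−μ)² = (-0.07)² + (2.85)² + (1.94)² + (8.28)² + (2.74)² + (-5.98)² + (-3.88)² + (-0.83)² + (-0.10)² + (-1.00)² + (-1.22)² = 141.9591.
Posterior: Inv-Gamma(8.8 + 11/2, 7.0 + 141.9591/2) = Inv-Gamma(14.30, 77.97955).
E[σ²|data] = β/(α−1) = 77.97955/13.30 = 5.8631.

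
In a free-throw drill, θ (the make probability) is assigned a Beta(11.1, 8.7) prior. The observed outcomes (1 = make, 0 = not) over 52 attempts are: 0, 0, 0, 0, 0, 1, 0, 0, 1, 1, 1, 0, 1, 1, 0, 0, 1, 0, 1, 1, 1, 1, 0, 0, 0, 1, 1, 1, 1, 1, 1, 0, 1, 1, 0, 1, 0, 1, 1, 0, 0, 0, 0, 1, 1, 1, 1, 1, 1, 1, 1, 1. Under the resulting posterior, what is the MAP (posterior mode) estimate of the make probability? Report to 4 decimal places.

0.5888

The Beta prior is conjugate to a Binomial/Bernoulli likelihood; the update adds successes to α and failures to β.
Posterior: Beta(α+k, β+n−k) = Beta(11.1+31, 8.7+21) = Beta(42.1, 29.7).
Mode of Beta(a,b) for a,b>1 is (a−1)/(a+b−2) = 41.1/69.8 = 0.5888.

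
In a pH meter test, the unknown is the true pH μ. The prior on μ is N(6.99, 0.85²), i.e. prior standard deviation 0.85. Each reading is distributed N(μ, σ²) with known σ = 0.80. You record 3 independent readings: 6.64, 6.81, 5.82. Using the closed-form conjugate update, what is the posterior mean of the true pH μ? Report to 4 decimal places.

6.5525

For Normal data with known variance σ², a Normal(μ₀, σ₀²) prior on μ is conjugate. Posterior precision = 1/σ₀² + n/σ²; posterior mean is the precision-weighted average of μ₀ and x̄.
Σxᵢ = 6.64 + 6.81 + 5.82 = 19.27, so n·x̄ = 19.27.
σ₀² = 0.85² = 0.7225, σ² = 0.80² = 0.64; σ² + n·σ₀² = 0.64 + 3·0.7225 = 2.8075.
Posterior mean = (μ₀/σ₀² + n·x̄/σ²)/(1/σ₀² + n/σ²) = (σ²·μ₀ + σ₀²·n·x̄)/(σ² + n·σ₀²) = (0.64·6.99 + 0.7225·19.27)/2.8075 = 18.396175/2.8075 = 6.5525.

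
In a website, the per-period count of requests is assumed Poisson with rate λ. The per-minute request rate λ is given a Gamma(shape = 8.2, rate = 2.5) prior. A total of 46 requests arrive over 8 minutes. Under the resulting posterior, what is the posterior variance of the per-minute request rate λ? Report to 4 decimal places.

With a Gamma(shape α, rate β) prior, the Poisson likelihood is conjugate: the posterior is Gamma(α + ΣXᵢ, β + n).
Posterior: Gamma(α+S, β+n) = Gamma(8.2+46, 2.5+8) = Gamma(54.2, 10.5).
Var = α/β² = 54.2/10.5² = 0.4916.

0.4916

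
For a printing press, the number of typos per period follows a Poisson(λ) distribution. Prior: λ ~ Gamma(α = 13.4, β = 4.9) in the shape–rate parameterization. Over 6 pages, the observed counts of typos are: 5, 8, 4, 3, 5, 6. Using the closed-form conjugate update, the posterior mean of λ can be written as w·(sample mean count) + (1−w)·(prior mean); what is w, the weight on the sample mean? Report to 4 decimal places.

With a Gamma(shape α, rate β) prior, the Poisson likelihood is conjugate: the posterior is Gamma(α + ΣXᵢ, β + n).
Posterior mean = (α₀+S)/(β₀+n) = [n/(β₀+n)]·(S/n) + [β₀/(β₀+n)]·(α₀/β₀), so only n and β₀ enter the weight.
Weight on data w = n/(β₀+n) = 6/(4.9+6) = 6/10.9 = 0.5505.

0.5505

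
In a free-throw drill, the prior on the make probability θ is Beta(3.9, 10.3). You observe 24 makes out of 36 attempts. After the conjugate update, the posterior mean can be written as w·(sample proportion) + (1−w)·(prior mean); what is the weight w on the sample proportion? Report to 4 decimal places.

0.7171

The Beta prior is conjugate to a Binomial/Bernoulli likelihood; the update adds successes to α and failures to β.
Posterior mean = (α₀+k)/(α₀+β₀+n) = [n/(α₀+β₀+n)]·(k/n) + [(α₀+β₀)/(α₀+β₀+n)]·α₀/(α₀+β₀), so only n and the prior enter the weight.
The weight on the data is w = n/(α₀+β₀+n) = 36/(3.9+10.3+36) = 36/50.2 = 0.7171.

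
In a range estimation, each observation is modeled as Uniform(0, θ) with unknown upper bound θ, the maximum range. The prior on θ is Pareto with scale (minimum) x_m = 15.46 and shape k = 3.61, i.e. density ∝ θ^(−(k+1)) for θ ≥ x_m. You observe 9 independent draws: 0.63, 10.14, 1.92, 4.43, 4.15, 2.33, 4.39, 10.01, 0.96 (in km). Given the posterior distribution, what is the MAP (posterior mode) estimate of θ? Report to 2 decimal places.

15.46

A Pareto(scale x_m, shape k) prior on the upper bound θ of Uniform(0, θ) is conjugate: posterior is Pareto(max(x_m, max xᵢ), k + n).
Sample maximum = 10.14; prior scale x_m = 15.46 → posterior scale = max = 15.46.
Posterior shape = 3.61 + 9 = 12.61.
The Pareto density is decreasing on [x_m, ∞), so the mode is x_m = 15.46.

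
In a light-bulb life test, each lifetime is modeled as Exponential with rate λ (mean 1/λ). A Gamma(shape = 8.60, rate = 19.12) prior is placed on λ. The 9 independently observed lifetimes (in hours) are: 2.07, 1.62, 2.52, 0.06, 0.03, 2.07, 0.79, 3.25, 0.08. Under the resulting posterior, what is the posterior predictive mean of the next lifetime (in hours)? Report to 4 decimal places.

1.9042

With a Gamma(shape α, rate β) prior on the exponential rate λ, the posterior after n observations with total T = Σxᵢ is Gamma(α+n, β+T).
Sum of observations T = 12.49 hours; n = 9.
Posterior: Gamma(8.60+9, 19.12+12.49) = Gamma(17.60, 31.61).
The predictive distribution for the next observation is Lomax; its mean is β/(α−1) = 31.61/16.60 = 1.9042.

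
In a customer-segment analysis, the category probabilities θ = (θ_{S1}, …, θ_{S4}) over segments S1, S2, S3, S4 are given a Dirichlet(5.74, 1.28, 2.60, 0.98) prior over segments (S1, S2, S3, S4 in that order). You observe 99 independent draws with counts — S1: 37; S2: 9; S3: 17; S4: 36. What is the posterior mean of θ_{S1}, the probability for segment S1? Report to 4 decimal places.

0.3900

The Dirichlet prior is conjugate to the Multinomial likelihood: each posterior αⱼ = prior αⱼ + observed count nⱼ.
Posterior concentration: (42.74, 10.28, 19.60, 36.98), total = 109.60.
E[θ_{S1}|data] = α_{S1}/Σα = 42.74/109.60 = 0.3900.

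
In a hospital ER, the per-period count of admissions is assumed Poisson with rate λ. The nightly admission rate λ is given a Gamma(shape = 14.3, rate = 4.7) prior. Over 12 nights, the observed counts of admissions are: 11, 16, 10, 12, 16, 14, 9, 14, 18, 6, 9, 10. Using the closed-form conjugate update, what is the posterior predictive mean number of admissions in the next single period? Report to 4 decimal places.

9.5389

With a Gamma(shape α, rate β) prior, the Poisson likelihood is conjugate: the posterior is Gamma(α + ΣXᵢ, β + n).
Sum of counts S = 145 over n = 12 nights.
Posterior: Gamma(α+S, β+n) = Gamma(14.3+145, 4.7+12) = Gamma(159.3, 16.7).
The predictive distribution for one future period is NegBinom with mean α/β = 9.5389.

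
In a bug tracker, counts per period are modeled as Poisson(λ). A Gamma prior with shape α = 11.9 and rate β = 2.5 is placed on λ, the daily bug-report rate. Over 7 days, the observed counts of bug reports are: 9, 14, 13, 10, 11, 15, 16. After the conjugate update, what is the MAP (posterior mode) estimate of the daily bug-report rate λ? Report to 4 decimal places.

10.4105

With a Gamma(shape α, rate β) prior, the Poisson likelihood is conjugate: the posterior is Gamma(α + ΣXᵢ, β + n).
Sum of counts S = 88 over n = 7 days.
Posterior: Gamma(α+S, β+n) = Gamma(11.9+88, 2.5+7) = Gamma(99.9, 9.5).
Mode of Gamma(α,β) for α≥1 is (α−1)/β = 98.9/9.5 = 10.4105.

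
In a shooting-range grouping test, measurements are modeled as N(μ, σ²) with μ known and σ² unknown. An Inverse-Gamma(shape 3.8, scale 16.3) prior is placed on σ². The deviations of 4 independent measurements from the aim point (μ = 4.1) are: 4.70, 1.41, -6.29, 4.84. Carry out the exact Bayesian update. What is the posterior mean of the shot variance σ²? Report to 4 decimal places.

With known mean μ and an Inverse-Gamma(α, β) prior on σ², the Normal likelihood is conjugate: posterior is Inv-Gamma(α + n/2, β + Σ(xᵢ−μ)²/2).
Σ(xᵢ−μ)² = (4.70)² + (1.41)² + (-6.29)² + (4.84)² = 87.0678.
Posterior: Inv-Gamma(3.8 + 4/2, 16.3 + 87.0678/2) = Inv-Gamma(5.80, 59.83390).
E[σ²|data] = β/(α−1) = 59.83390/4.80 = 12.4654.

12.4654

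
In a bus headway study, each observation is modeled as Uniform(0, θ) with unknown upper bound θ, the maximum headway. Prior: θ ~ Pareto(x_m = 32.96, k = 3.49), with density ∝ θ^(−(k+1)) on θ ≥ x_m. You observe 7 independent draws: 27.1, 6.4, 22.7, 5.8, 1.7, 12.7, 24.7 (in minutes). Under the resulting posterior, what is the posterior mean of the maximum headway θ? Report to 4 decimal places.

A Pareto(scale x_m, shape k) prior on the upper bound θ of Uniform(0, θ) is conjugate: posterior is Pareto(max(x_m, max xᵢ), k + n).
Sample maximum = 27.1; prior scale x_m = 32.96 → posterior scale = max = 32.96.
Posterior shape = 3.49 + 7 = 10.49.
E[θ|data] = k·x_m/(k−1) = 10.49·32.96/9.49 = 36.4331.

36.4331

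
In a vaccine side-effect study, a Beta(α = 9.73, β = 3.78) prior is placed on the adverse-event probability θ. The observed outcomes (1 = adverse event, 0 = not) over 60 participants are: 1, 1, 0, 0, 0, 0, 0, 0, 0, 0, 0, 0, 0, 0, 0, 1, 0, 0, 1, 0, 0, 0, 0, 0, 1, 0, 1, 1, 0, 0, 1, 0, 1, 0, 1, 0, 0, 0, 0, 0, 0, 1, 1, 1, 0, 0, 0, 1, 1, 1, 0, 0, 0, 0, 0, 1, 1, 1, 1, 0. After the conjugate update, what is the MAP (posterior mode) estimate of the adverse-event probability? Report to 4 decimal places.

0.4018

The Beta prior is conjugate to a Binomial/Bernoulli likelihood; the update adds successes to α and failures to β.
Posterior: Beta(α+k, β+n−k) = Beta(9.73+20, 3.78+40) = Beta(29.73, 43.78).
Mode of Beta(a,b) for a,b>1 is (a−1)/(a+b−2) = 28.73/71.51 = 0.4018.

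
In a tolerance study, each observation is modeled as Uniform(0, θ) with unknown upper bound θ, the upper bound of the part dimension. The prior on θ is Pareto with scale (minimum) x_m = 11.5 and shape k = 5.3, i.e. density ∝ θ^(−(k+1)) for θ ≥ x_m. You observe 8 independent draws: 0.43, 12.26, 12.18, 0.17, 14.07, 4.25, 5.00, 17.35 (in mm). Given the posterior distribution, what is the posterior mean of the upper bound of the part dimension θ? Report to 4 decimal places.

A Pareto(scale x_m, shape k) prior on the upper bound θ of Uniform(0, θ) is conjugate: posterior is Pareto(max(x_m, max xᵢ), k + n).
Sample maximum = 17.35; prior scale x_m = 11.5 → posterior scale = max = 17.35.
Posterior shape = 5.3 + 8 = 13.3.
E[θ|data] = k·x_m/(k−1) = 13.3·17.35/12.3 = 18.7606.

18.7606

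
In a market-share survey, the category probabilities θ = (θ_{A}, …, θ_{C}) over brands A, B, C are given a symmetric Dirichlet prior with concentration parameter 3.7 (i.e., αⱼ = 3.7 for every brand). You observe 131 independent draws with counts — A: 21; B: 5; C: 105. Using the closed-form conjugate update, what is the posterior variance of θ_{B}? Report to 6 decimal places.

The Dirichlet prior is conjugate to the Multinomial likelihood: each posterior αⱼ = prior αⱼ + observed count nⱼ.
Posterior concentration: (24.7, 8.7, 108.7), total = 142.1.
Var[θ_j] = α_j(Σα−α_j)/((Σα)²(Σα+1)) = 8.7·133.4/(142.1²·143.1) = 0.000402.

0.000402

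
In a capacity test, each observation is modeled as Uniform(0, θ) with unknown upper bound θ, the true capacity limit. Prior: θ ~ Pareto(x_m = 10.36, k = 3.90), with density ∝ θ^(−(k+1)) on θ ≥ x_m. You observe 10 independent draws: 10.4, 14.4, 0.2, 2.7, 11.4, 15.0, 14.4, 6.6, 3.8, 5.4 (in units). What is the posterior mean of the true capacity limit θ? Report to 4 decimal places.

16.1628

A Pareto(scale x_m, shape k) prior on the upper bound θ of Uniform(0, θ) is conjugate: posterior is Pareto(max(x_m, max xᵢ), k + n).
Sample maximum = 15.0; prior scale x_m = 10.36 → posterior scale = max = 15.00.
Posterior shape = 3.90 + 10 = 13.90.
E[θ|data] = k·x_m/(k−1) = 13.90·15.00/12.90 = 16.1628.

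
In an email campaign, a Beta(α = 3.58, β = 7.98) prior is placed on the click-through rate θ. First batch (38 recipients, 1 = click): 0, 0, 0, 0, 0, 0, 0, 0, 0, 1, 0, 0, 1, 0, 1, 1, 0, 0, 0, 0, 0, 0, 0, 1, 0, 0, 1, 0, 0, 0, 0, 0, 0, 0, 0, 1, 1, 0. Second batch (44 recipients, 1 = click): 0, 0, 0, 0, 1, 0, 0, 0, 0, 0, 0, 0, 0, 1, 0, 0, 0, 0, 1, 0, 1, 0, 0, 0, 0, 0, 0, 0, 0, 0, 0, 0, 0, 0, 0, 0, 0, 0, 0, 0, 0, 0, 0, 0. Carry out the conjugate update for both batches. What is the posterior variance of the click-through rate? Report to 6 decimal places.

The Beta prior is conjugate to a Binomial/Bernoulli likelihood; the update adds successes to α and failures to β.
After batch 1: Beta(3.58+8, 7.98+30) = Beta(11.58, 37.98).
After batch 2: Beta(11.58+4, 37.98+40) = Beta(15.58, 77.98).
Var = αβ/((α+β)²(α+β+1)) = 15.58·77.98/(93.56²·94.56) = 0.001468.

0.001468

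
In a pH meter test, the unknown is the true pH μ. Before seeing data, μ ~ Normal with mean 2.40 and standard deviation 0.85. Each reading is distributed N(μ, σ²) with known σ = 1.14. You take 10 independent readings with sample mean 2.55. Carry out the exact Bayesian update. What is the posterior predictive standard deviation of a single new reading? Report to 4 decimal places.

1.1873

For Normal data with known variance σ², a Normal(μ₀, σ₀²) prior on μ is conjugate. Posterior precision = 1/σ₀² + n/σ²; posterior mean is the precision-weighted average of μ₀ and x̄.
σ₀² = 0.85² = 0.7225, σ² = 1.14² = 1.2996; σ² + n·σ₀² = 1.2996 + 10·0.7225 = 8.5246.
Posterior precision = 1/σ₀² + n/σ² = 1/0.7225 + 10/1.2996 = (σ² + n·σ₀²)/(σ₀²σ²) = 8.5246/(0.7225·1.2996); posterior variance σₙ² = σ₀²σ²/(σ² + n·σ₀²) = 0.7225·1.2996/8.5246 = 0.110147.
Predictive variance for one new observation = σₙ² + σ² = 0.7225·1.2996/8.5246 + 1.2996 = σ²·(σ₀² + 8.5246)/8.5246 = 1.2996·9.2471/8.5246 = 1.409747; SD = √(1.2996·9.2471/8.5246) = 1.1873.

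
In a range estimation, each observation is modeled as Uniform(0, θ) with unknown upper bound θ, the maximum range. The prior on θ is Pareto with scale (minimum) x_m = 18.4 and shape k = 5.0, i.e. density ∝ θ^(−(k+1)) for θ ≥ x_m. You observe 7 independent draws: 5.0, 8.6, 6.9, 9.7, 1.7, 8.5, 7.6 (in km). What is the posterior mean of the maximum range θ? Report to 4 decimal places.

20.0727

A Pareto(scale x_m, shape k) prior on the upper bound θ of Uniform(0, θ) is conjugate: posterior is Pareto(max(x_m, max xᵢ), k + n).
Sample maximum = 9.7; prior scale x_m = 18.4 → posterior scale = max = 18.4.
Posterior shape = 5.0 + 7 = 12.0.
E[θ|data] = k·x_m/(k−1) = 12.0·18.4/11.0 = 20.0727.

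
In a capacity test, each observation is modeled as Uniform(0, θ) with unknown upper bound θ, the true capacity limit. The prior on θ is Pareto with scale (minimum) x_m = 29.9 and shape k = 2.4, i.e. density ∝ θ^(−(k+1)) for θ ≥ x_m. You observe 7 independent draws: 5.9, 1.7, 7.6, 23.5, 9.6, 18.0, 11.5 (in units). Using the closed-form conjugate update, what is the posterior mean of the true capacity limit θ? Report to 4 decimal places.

A Pareto(scale x_m, shape k) prior on the upper bound θ of Uniform(0, θ) is conjugate: posterior is Pareto(max(x_m, max xᵢ), k + n).
Sample maximum = 23.5; prior scale x_m = 29.9 → posterior scale = max = 29.9.
Posterior shape = 2.4 + 7 = 9.4.
E[θ|data] = k·x_m/(k−1) = 9.4·29.9/8.4 = 33.4595.

33.4595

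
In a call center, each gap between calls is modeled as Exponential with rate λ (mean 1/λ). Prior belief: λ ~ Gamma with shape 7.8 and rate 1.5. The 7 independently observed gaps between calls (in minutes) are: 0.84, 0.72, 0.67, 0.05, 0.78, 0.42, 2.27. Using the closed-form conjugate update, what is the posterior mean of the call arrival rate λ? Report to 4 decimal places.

2.0414

With a Gamma(shape α, rate β) prior on the exponential rate λ, the posterior after n observations with total T = Σxᵢ is Gamma(α+n, β+T).
Sum of observations T = 5.75 minutes; n = 7.
Posterior: Gamma(7.8+7, 1.5+5.75) = Gamma(14.8, 7.25).
Posterior mean of λ = α/β = 14.8/7.25 = 2.0414.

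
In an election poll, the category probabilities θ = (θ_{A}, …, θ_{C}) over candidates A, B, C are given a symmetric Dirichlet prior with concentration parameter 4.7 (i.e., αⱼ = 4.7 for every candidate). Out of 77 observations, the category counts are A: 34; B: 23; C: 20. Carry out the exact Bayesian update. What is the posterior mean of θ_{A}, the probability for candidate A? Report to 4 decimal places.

The Dirichlet prior is conjugate to the Multinomial likelihood: each posterior αⱼ = prior αⱼ + observed count nⱼ.
Posterior concentration: (38.7, 27.7, 24.7), total = 91.1.
E[θ_{A}|data] = α_{A}/Σα = 38.7/91.1 = 0.4248.

0.4248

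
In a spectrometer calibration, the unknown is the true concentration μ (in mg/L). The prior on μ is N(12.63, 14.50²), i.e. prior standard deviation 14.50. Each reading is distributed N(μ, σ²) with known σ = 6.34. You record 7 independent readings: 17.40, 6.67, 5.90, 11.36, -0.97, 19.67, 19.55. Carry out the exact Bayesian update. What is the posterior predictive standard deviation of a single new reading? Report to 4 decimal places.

For Normal data with known variance σ², a Normal(μ₀, σ₀²) prior on μ is conjugate. Posterior precision = 1/σ₀² + n/σ²; posterior mean is the precision-weighted average of μ₀ and x̄.
σ₀² = 14.50² = 210.25, σ² = 6.34² = 40.1956; σ² + n·σ₀² = 40.1956 + 7·210.25 = 1511.9456.
Posterior precision = 1/σ₀² + n/σ² = 1/210.25 + 7/40.1956 = (σ² + n·σ₀²)/(σ₀²σ²) = 1511.9456/(210.25·40.1956); posterior variance σₙ² = σ₀²σ²/(σ² + n·σ₀²) = 210.25·40.1956/1511.9456 = 5.589569.
Predictive variance for one new observation = σₙ² + σ² = 210.25·40.1956/1511.9456 + 40.1956 = σ²·(σ₀² + 1511.9456)/1511.9456 = 40.1956·1722.1956/1511.9456 = 45.785169; SD = √(40.1956·1722.1956/1511.9456) = 6.7665.

6.7665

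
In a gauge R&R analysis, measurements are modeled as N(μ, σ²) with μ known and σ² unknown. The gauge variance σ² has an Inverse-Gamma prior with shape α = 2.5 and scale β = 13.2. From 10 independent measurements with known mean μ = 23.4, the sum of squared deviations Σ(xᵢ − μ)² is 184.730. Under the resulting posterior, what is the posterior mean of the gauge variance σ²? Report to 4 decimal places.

With known mean μ and an Inverse-Gamma(α, β) prior on σ², the Normal likelihood is conjugate: posterior is Inv-Gamma(α + n/2, β + Σ(xᵢ−μ)²/2).
Posterior: Inv-Gamma(2.5 + 10/2, 13.2 + 184.730/2) = Inv-Gamma(7.50, 105.5650).
E[σ²|data] = β/(α−1) = 105.5650/6.50 = 16.2408.

16.2408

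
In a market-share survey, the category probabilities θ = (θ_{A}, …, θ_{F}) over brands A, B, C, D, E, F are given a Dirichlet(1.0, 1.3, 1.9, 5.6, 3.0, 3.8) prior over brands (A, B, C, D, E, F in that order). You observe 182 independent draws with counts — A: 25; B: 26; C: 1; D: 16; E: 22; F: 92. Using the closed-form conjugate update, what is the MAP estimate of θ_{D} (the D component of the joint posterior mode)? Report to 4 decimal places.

0.1070

The Dirichlet prior is conjugate to the Multinomial likelihood: each posterior αⱼ = prior αⱼ + observed count nⱼ.
Posterior concentration: (26.0, 27.3, 2.9, 21.6, 25.0, 95.8), total = 198.6.
Joint mode component: (α_{D}−1)/(Σα−K) = 20.6/192.6 = 0.1070.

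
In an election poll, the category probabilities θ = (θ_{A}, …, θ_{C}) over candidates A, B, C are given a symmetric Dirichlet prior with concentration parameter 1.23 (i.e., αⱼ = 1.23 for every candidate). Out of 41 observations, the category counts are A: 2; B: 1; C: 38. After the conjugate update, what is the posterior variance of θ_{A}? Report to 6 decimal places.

0.001468

The Dirichlet prior is conjugate to the Multinomial likelihood: each posterior αⱼ = prior αⱼ + observed count nⱼ.
Posterior concentration: (3.23, 2.23, 39.23), total = 44.69.
Var[θ_j] = α_j(Σα−α_j)/((Σα)²(Σα+1)) = 3.23·41.46/(44.69²·45.69) = 0.001468.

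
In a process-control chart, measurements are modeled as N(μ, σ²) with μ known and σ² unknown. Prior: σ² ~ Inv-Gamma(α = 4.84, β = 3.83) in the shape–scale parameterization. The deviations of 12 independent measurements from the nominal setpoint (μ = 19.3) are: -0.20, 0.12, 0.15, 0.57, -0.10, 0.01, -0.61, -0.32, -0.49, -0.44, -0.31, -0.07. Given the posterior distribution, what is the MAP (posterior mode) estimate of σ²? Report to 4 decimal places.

0.3835

With known mean μ and an Inverse-Gamma(α, β) prior on σ², the Normal likelihood is conjugate: posterior is Inv-Gamma(α + n/2, β + Σ(xᵢ−μ)²/2).
Σ(xᵢ−μ)² = (-0.20)² + (0.12)² + (0.15)² + (0.57)² + (-0.10)² + (0.01)² + (-0.61)² + (-0.32)² + (-0.49)² + (-0.44)² + (-0.31)² + (-0.07)² = 1.4211.
Posterior: Inv-Gamma(4.84 + 12/2, 3.83 + 1.4211/2) = Inv-Gamma(10.84, 4.54055).
Mode = β/(α+1) = 4.54055/11.84 = 0.3835.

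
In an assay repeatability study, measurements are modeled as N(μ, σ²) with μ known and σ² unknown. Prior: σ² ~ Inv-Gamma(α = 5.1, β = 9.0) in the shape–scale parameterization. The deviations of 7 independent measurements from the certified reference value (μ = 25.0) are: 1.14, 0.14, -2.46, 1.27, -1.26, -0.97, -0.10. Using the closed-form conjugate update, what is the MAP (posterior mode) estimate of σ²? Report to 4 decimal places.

1.5376

With known mean μ and an Inverse-Gamma(α, β) prior on σ², the Normal likelihood is conjugate: posterior is Inv-Gamma(α + n/2, β + Σ(xᵢ−μ)²/2).
Σ(xᵢ−μ)² = (1.14)² + (0.14)² + (-2.46)² + (1.27)² + (-1.26)² + (-0.97)² + (-0.10)² = 11.5222.
Posterior: Inv-Gamma(5.1 + 7/2, 9.0 + 11.5222/2) = Inv-Gamma(8.60, 14.76110).
Mode = β/(α+1) = 14.76110/9.60 = 1.5376.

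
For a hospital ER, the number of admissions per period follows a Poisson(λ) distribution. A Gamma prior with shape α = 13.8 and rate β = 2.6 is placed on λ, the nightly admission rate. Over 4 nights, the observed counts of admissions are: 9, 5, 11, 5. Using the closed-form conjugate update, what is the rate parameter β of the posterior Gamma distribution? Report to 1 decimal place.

6.6

With a Gamma(shape α, rate β) prior, the Poisson likelihood is conjugate: the posterior is Gamma(α + ΣXᵢ, β + n).
Sum of counts S = 30 over n = 4 nights.
Posterior: Gamma(α+S, β+n) = Gamma(13.8+30, 2.6+4) = Gamma(43.8, 6.6).
Posterior β = 6.6.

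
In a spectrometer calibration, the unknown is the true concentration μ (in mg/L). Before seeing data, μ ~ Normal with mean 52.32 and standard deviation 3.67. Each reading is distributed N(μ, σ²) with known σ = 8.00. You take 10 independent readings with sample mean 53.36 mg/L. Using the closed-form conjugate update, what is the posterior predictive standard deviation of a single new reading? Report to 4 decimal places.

8.2667

For Normal data with known variance σ², a Normal(μ₀, σ₀²) prior on μ is conjugate. Posterior precision = 1/σ₀² + n/σ²; posterior mean is the precision-weighted average of μ₀ and x̄.
σ₀² = 3.67² = 13.4689, σ² = 8.00² = 64; σ² + n·σ₀² = 64 + 10·13.4689 = 198.689.
Posterior precision = 1/σ₀² + n/σ² = 1/13.4689 + 10/64 = (σ² + n·σ₀²)/(σ₀²σ²) = 198.689/(13.4689·64); posterior variance σₙ² = σ₀²σ²/(σ² + n·σ₀²) = 13.4689·64/198.689 = 4.338487.
Predictive variance for one new observation = σₙ² + σ² = 13.4689·64/198.689 + 64 = σ²·(σ₀² + 198.689)/198.689 = 64·212.1579/198.689 = 68.338487; SD = √(64·212.1579/198.689) = 8.2667.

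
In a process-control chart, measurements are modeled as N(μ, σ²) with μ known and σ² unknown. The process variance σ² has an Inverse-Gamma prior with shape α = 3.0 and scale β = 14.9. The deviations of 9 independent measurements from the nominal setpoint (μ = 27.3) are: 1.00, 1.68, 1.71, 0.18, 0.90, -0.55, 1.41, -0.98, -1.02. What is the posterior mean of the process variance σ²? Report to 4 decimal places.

3.2062

With known mean μ and an Inverse-Gamma(α, β) prior on σ², the Normal likelihood is conjugate: posterior is Inv-Gamma(α + n/2, β + Σ(xᵢ−μ)²/2).
Σ(xᵢ−μ)² = (1.00)² + (1.68)² + (1.71)² + (0.18)² + (0.90)² + (-0.55)² + (1.41)² + (-0.98)² + (-1.02)² = 11.8803.
Posterior: Inv-Gamma(3.0 + 9/2, 14.9 + 11.8803/2) = Inv-Gamma(7.50, 20.84015).
E[σ²|data] = β/(α−1) = 20.84015/6.50 = 3.2062.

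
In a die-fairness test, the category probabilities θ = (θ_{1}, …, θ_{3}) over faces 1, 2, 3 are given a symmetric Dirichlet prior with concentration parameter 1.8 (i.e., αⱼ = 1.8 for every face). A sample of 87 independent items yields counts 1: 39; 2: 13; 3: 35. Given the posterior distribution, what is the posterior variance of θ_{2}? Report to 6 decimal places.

0.001440

The Dirichlet prior is conjugate to the Multinomial likelihood: each posterior αⱼ = prior αⱼ + observed count nⱼ.
Posterior concentration: (40.8, 14.8, 36.8), total = 92.4.
Var[θ_j] = α_j(Σα−α_j)/((Σα)²(Σα+1)) = 14.8·77.6/(92.4²·93.4) = 0.001440.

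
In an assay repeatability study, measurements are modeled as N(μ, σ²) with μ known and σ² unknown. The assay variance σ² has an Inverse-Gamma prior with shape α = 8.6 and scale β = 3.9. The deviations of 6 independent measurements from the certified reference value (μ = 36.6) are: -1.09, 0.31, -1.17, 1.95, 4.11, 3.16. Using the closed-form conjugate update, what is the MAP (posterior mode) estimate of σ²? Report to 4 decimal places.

1.6323

With known mean μ and an Inverse-Gamma(α, β) prior on σ², the Normal likelihood is conjugate: posterior is Inv-Gamma(α + n/2, β + Σ(xᵢ−μ)²/2).
Σ(xᵢ−μ)² = (-1.09)² + (0.31)² + (-1.17)² + (1.95)² + (4.11)² + (3.16)² = 33.3333.
Posterior: Inv-Gamma(8.6 + 6/2, 3.9 + 33.3333/2) = Inv-Gamma(11.60, 20.56665).
Mode = β/(α+1) = 20.56665/12.60 = 1.6323.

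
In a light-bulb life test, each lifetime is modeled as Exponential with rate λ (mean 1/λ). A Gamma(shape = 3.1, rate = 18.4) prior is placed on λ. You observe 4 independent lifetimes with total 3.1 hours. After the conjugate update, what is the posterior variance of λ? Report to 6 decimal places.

With a Gamma(shape α, rate β) prior on the exponential rate λ, the posterior after n observations with total T = Σxᵢ is Gamma(α+n, β+T).
Posterior: Gamma(3.1+4, 18.4+3.1) = Gamma(7.1, 21.5).
Var = α/β² = 0.015360.

0.015360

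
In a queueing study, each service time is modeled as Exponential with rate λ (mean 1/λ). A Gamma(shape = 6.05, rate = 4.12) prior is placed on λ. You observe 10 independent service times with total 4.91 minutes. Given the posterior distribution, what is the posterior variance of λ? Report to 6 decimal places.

With a Gamma(shape α, rate β) prior on the exponential rate λ, the posterior after n observations with total T = Σxᵢ is Gamma(α+n, β+T).
Posterior: Gamma(6.05+10, 4.12+4.91) = Gamma(16.05, 9.03).
Var = α/β² = 0.196834.

0.196834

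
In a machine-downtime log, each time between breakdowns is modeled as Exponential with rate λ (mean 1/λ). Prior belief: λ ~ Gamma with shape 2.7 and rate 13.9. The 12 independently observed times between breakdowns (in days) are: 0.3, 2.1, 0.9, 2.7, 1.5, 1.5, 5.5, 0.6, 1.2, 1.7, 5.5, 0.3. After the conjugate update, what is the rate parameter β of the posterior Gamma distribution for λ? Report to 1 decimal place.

37.7

With a Gamma(shape α, rate β) prior on the exponential rate λ, the posterior after n observations with total T = Σxᵢ is Gamma(α+n, β+T).
Sum of observations T = 23.8 days; n = 12.
Posterior: Gamma(2.7+12, 13.9+23.8) = Gamma(14.7, 37.7).
Posterior β = 37.7.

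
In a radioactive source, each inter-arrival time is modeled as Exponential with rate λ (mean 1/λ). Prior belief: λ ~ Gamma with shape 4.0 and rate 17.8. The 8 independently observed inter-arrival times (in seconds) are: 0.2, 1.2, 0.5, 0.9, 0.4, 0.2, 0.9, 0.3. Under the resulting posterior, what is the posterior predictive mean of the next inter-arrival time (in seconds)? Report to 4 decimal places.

2.0364

With a Gamma(shape α, rate β) prior on the exponential rate λ, the posterior after n observations with total T = Σxᵢ is Gamma(α+n, β+T).
Sum of observations T = 4.6 seconds; n = 8.
Posterior: Gamma(4.0+8, 17.8+4.6) = Gamma(12.0, 22.4).
The predictive distribution for the next observation is Lomax; its mean is β/(α−1) = 22.4/11.0 = 2.0364.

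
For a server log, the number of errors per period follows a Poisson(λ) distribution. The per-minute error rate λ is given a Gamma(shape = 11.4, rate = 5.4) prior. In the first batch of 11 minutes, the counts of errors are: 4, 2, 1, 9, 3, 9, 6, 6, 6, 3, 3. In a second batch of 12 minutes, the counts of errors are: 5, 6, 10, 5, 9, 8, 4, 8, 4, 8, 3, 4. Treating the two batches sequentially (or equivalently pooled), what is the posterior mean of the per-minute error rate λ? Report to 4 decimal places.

4.8380

With a Gamma(shape α, rate β) prior, the Poisson likelihood is conjugate: the posterior is Gamma(α + ΣXᵢ, β + n).
Batch 1: sum of counts S = 52 over n = 11 minutes.
After batch 1: Gamma(α+S, β+n) = Gamma(11.4+52, 5.4+11) = Gamma(63.4, 16.4).
Batch 2: sum of counts S = 74 over n = 12 minutes.
After batch 2: Gamma(α+S, β+n) = Gamma(63.4+74, 16.4+12) = Gamma(137.4, 28.4).
Posterior mean = α/β = 137.4/28.4 = 4.8380.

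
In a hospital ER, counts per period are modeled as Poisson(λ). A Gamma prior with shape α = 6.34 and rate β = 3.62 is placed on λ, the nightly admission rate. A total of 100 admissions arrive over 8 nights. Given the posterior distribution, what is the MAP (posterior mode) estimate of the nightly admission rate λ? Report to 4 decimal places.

9.0654

With a Gamma(shape α, rate β) prior, the Poisson likelihood is conjugate: the posterior is Gamma(α + ΣXᵢ, β + n).
Posterior: Gamma(α+S, β+n) = Gamma(6.34+100, 3.62+8) = Gamma(106.34, 11.62).
Mode of Gamma(α,β) for α≥1 is (α−1)/β = 105.34/11.62 = 9.0654.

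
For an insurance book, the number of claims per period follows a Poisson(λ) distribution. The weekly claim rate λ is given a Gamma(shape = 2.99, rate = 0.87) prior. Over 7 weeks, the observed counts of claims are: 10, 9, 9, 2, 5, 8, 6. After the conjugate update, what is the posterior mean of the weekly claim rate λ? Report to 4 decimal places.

With a Gamma(shape α, rate β) prior, the Poisson likelihood is conjugate: the posterior is Gamma(α + ΣXᵢ, β + n).
Sum of counts S = 49 over n = 7 weeks.
Posterior: Gamma(α+S, β+n) = Gamma(2.99+49, 0.87+7) = Gamma(51.99, 7.87).
Posterior mean = α/β = 51.99/7.87 = 6.6061.

6.6061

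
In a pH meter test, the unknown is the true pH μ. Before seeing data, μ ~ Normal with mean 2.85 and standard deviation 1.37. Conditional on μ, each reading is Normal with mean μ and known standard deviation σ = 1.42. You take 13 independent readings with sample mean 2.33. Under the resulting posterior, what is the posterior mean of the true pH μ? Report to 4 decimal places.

2.3697

For Normal data with known variance σ², a Normal(μ₀, σ₀²) prior on μ is conjugate. Posterior precision = 1/σ₀² + n/σ²; posterior mean is the precision-weighted average of μ₀ and x̄.
n·x̄ = 13·2.33 = 30.29.
σ₀² = 1.37² = 1.8769, σ² = 1.42² = 2.0164; σ² + n·σ₀² = 2.0164 + 13·1.8769 = 26.4161.
Posterior mean = (μ₀/σ₀² + n·x̄/σ²)/(1/σ₀² + n/σ²) = (σ²·μ₀ + σ₀²·n·x̄)/(σ² + n·σ₀²) = (2.0164·2.85 + 1.8769·30.29)/26.4161 = 62.598041/26.4161 = 2.3697.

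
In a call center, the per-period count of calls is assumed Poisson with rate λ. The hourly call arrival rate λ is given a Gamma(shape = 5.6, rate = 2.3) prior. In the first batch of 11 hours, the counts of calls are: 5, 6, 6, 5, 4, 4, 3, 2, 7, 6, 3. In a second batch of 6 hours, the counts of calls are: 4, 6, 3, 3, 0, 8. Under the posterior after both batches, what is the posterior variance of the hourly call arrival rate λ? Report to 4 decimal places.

0.2164

With a Gamma(shape α, rate β) prior, the Poisson likelihood is conjugate: the posterior is Gamma(α + ΣXᵢ, β + n).
Batch 1: sum of counts S = 51 over n = 11 hours.
After batch 1: Gamma(α+S, β+n) = Gamma(5.6+51, 2.3+11) = Gamma(56.6, 13.3).
Batch 2: sum of counts S = 24 over n = 6 hours.
After batch 2: Gamma(α+S, β+n) = Gamma(56.6+24, 13.3+6) = Gamma(80.6, 19.3).
Var = α/β² = 80.6/19.3² = 0.2164.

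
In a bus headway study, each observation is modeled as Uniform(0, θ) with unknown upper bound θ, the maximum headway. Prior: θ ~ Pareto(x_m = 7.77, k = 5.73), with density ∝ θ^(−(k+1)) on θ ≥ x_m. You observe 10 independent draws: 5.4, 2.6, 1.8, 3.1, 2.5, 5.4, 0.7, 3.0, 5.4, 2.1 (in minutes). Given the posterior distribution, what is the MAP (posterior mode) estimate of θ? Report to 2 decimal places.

A Pareto(scale x_m, shape k) prior on the upper bound θ of Uniform(0, θ) is conjugate: posterior is Pareto(max(x_m, max xᵢ), k + n).
Sample maximum = 5.4; prior scale x_m = 7.77 → posterior scale = max = 7.77.
Posterior shape = 5.73 + 10 = 15.73.
The Pareto density is decreasing on [x_m, ∞), so the mode is x_m = 7.77.

7.77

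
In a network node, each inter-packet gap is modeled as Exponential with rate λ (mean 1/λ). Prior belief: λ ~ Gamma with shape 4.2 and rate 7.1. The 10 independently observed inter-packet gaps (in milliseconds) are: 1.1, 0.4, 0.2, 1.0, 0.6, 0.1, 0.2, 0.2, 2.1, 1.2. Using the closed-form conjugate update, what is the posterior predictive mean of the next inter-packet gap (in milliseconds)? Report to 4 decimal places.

1.0758

With a Gamma(shape α, rate β) prior on the exponential rate λ, the posterior after n observations with total T = Σxᵢ is Gamma(α+n, β+T).
Sum of observations T = 7.1 milliseconds; n = 10.
Posterior: Gamma(4.2+10, 7.1+7.1) = Gamma(14.2, 14.2).
The predictive distribution for the next observation is Lomax; its mean is β/(α−1) = 14.2/13.2 = 1.0758.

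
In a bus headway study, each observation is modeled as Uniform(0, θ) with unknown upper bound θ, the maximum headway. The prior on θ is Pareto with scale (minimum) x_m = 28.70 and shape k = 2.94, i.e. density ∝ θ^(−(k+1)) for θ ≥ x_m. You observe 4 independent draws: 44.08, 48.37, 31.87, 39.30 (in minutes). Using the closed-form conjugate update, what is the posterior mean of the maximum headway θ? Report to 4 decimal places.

56.5131

A Pareto(scale x_m, shape k) prior on the upper bound θ of Uniform(0, θ) is conjugate: posterior is Pareto(max(x_m, max xᵢ), k + n).
Sample maximum = 48.37; prior scale x_m = 28.70 → posterior scale = max = 48.37.
Posterior shape = 2.94 + 4 = 6.94.
E[θ|data] = k·x_m/(k−1) = 6.94·48.37/5.94 = 56.5131.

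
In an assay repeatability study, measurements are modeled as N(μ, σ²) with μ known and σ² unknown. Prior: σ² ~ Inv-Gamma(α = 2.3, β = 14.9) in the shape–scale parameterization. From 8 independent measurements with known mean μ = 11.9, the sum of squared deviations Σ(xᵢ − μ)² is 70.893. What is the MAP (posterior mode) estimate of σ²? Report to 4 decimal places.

With known mean μ and an Inverse-Gamma(α, β) prior on σ², the Normal likelihood is conjugate: posterior is Inv-Gamma(α + n/2, β + Σ(xᵢ−μ)²/2).
Posterior: Inv-Gamma(2.3 + 8/2, 14.9 + 70.893/2) = Inv-Gamma(6.30, 50.3465).
Mode = β/(α+1) = 50.3465/7.30 = 6.8968.

6.8968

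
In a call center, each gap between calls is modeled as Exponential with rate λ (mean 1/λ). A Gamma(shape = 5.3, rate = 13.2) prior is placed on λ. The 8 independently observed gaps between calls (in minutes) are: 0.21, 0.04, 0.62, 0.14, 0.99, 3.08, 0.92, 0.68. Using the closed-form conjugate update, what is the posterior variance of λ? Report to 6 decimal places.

With a Gamma(shape α, rate β) prior on the exponential rate λ, the posterior after n observations with total T = Σxᵢ is Gamma(α+n, β+T).
Sum of observations T = 6.68 minutes; n = 8.
Posterior: Gamma(5.3+8, 13.2+6.68) = Gamma(13.3, 19.88).
Var = α/β² = 0.033653.

0.033653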